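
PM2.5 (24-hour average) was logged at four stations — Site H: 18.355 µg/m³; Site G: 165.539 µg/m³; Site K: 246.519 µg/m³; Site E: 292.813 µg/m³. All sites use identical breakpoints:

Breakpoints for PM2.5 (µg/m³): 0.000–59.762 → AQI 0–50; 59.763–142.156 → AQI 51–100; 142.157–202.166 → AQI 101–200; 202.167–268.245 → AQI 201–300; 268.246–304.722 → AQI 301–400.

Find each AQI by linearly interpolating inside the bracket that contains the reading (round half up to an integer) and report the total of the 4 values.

Site H: 18.355 lies in 0.000–59.762, so I_lo=0, I_hi=50, C_lo=0.000, C_hi=59.762.
(50−0)/(59.762−0.000) × (18.355−0.000) + 0 = 50/59.762 × 18.355 + 0 ≈ 15.36 → 15.
Site G: 165.539 lies in 142.157–202.166, so I_lo=101, I_hi=200, C_lo=142.157, C_hi=202.166.
(200−101)/(202.166−142.157) × (165.539−142.157) + 101 = 99/60.009 × 23.382 + 101 ≈ 139.57 → 140.
Site K: 246.519 lies in 202.167–268.245, so I_lo=201, I_hi=300, C_lo=202.167, C_hi=268.245.
(300−201)/(268.245−202.167) × (246.519−202.167) + 201 = 99/66.078 × 44.352 + 201 ≈ 267.45 → 267.
Site E: 292.813 lies in 268.246–304.722, so I_lo=301, I_hi=400, C_lo=268.246, C_hi=304.722.
(400−301)/(304.722−268.246) × (292.813−268.246) + 301 = 99/36.476 × 24.567 + 301 ≈ 367.68 → 368.
AQIs: Site H=15, Site G=140, Site K=267, Site E=368. Sum = 15 + 140 + 267 + 368 = 790.

790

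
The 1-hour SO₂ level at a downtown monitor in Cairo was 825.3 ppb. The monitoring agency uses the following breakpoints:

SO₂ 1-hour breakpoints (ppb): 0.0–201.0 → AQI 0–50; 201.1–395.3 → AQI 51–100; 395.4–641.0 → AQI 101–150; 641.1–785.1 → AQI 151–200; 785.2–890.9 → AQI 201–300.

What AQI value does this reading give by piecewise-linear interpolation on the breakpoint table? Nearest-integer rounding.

SO₂: 825.3 ∈ [785.2, 890.9] ↔ index [201, 300].
201 + (825.3−785.2)·(300−201)/(890.9−785.2) = 201 + 40.1·99/105.7 ≈ 238.56, so AQI = 239.

239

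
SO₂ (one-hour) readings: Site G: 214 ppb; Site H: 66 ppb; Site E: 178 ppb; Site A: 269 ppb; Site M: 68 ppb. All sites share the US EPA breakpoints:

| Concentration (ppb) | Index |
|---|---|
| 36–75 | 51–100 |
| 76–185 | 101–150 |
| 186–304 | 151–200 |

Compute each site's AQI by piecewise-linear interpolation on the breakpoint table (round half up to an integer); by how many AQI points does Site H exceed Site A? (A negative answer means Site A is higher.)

Site G: 214 ∈ [186, 304] ↔ index [151, 200].
151 + (214−186)·(200−151)/(304−186) = 151 + 28·49/118 ≈ 162.63, so AQI = 163.
Site H: 66 lies in 36–75, so I_lo=51, I_hi=100, C_lo=36, C_hi=75.
(100−51)/(75−36) × (66−36) + 51 = 49/39 × 30 + 51 ≈ 88.69 → 89.
Site E: row 76–185 (AQI 101–150). (150−101)·(178−76)/(185−76) + 101 = 49·102/109 + 101 ≈ 146.85 → 147.
Site A 269: bracket 186–304 → index 151–200; slope 49/118, offset 83.
AQI = 151 + 49/118·83 ≈ 185.47 ⇒ 185.
Site M: 68 ∈ [36, 75] ↔ index [51, 100].
51 + (68−36)·(100−51)/(75−36) = 51 + 32·49/39 ≈ 91.21, so AQI = 91.
AQIs: Site G=163, Site H=89, Site E=147, Site A=185, Site M=91. Site H (89) − Site A (185) = -96.

-96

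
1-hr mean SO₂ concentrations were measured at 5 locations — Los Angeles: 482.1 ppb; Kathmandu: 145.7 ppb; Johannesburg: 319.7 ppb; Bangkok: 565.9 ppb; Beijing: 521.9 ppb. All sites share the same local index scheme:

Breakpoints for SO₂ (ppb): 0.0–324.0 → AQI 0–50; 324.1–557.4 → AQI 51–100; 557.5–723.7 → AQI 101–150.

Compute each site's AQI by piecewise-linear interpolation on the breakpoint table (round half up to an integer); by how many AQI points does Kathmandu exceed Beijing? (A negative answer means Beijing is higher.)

Los Angeles: 482.1 lies in 324.1–557.4, so I_lo=51, I_hi=100, C_lo=324.1, C_hi=557.4.
(100−51)/(557.4−324.1) × (482.1−324.1) + 51 = 49/233.3 × 158.0 + 51 ≈ 84.18 → 84.
Kathmandu: 145.7 ∈ [0.0, 324.0] ↔ index [0, 50].
0 + (145.7−0.0)·(50−0)/(324.0−0.0) = 0 + 145.7·50/324.0 ≈ 22.48, so AQI = 22.
Johannesburg: 319.7 lies in 0.0–324.0, so I_lo=0, I_hi=50, C_lo=0.0, C_hi=324.0.
(50−0)/(324.0−0.0) × (319.7−0.0) + 0 = 50/324.0 × 319.7 + 0 ≈ 49.34 → 49.
Bangkok: row 557.5–723.7 (AQI 101–150). (150−101)·(565.9−557.5)/(723.7−557.5) + 101 = 49·8.4/166.2 + 101 ≈ 103.48 → 103.
Beijing: 521.9 lies in 324.1–557.4, so I_lo=51, I_hi=100, C_lo=324.1, C_hi=557.4.
(100−51)/(557.4−324.1) × (521.9−324.1) + 51 = 49/233.3 × 197.8 + 51 ≈ 92.54 → 93.
AQIs: Los Angeles=84, Kathmandu=22, Johannesburg=49, Bangkok=103, Beijing=93. Kathmandu (22) − Beijing (93) = -71.

-71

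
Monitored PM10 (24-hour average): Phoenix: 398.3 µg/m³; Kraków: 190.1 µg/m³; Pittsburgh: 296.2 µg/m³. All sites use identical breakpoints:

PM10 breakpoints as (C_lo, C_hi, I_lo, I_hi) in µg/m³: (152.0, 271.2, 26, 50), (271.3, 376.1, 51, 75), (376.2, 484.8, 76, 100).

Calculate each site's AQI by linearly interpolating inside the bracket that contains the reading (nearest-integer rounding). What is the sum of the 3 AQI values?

172

Phoenix: 398.3 lies in 376.2–484.8, so I_lo=76, I_hi=100, C_lo=376.2, C_hi=484.8.
(100−76)/(484.8−376.2) × (398.3−376.2) + 76 = 24/108.6 × 22.1 + 76 ≈ 80.88 → 81.
Kraków: 190.1 ∈ [152.0, 271.2] ↔ index [26, 50].
26 + (190.1−152.0)·(50−26)/(271.2−152.0) = 26 + 38.1·24/119.2 ≈ 33.67, so AQI = 34.
Pittsburgh 296.2: bracket 271.3–376.1 → index 51–75; slope 24/104.8, offset 24.9.
AQI = 51 + 24/104.8·24.9 ≈ 56.70 ⇒ 57.
AQIs: Phoenix=81, Kraków=34, Pittsburgh=57. Sum = 81 + 34 + 57 = 172.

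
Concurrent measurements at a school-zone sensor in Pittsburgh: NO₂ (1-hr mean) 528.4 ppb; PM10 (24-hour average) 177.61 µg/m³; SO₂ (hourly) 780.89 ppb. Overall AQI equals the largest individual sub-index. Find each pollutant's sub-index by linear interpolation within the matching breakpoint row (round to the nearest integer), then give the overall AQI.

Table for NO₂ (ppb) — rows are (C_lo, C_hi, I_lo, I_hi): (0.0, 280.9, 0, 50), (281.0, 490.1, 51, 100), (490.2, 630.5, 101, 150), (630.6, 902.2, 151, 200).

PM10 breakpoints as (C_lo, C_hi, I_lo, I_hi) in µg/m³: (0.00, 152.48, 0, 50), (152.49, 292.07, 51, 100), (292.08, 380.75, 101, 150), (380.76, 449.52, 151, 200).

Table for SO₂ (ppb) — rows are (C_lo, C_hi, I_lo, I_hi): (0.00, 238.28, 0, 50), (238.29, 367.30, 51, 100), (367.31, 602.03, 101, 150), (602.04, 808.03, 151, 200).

NO₂: row 490.2–630.5 (AQI 101–150). (150−101)·(528.4−490.2)/(630.5−490.2) + 101 = 49·38.2/140.3 + 101 ≈ 114.34 → 114.
PM10: 177.61 ∈ [152.49, 292.07] ↔ index [51, 100].
51 + (177.61−152.49)·(100−51)/(292.07−152.49) = 51 + 25.12·49/139.58 ≈ 59.82, so AQI = 60.
SO₂: 780.89 ∈ [602.04, 808.03] ↔ index [151, 200].
151 + (780.89−602.04)·(200−151)/(808.03−602.04) = 151 + 178.85·49/205.99 ≈ 193.54, so AQI = 194.
Sub-indices: NO₂→114, PM10→60, SO₂→194. Overall AQI = max = 194; dominant pollutant is SO₂.
AQI 194: Unhealthy.

194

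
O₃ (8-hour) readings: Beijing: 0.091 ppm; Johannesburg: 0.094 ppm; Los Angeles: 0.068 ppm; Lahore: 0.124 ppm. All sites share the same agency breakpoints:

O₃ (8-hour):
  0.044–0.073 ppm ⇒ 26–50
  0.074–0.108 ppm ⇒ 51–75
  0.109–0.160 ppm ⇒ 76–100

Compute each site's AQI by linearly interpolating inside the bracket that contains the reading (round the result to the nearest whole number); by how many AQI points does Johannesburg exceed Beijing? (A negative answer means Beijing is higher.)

Beijing: row 0.074–0.108 (AQI 51–75). (75−51)·(0.091−0.074)/(0.108−0.074) + 51 = 24·0.017/0.034 + 51 ≈ 63.00 → 63.
Johannesburg: 0.094 ∈ [0.074, 0.108] ↔ index [51, 75].
51 + (0.094−0.074)·(75−51)/(0.108−0.074) = 51 + 0.020·24/0.034 ≈ 65.12, so AQI = 65.
Los Angeles 0.068: bracket 0.044–0.073 → index 26–50; slope 24/0.029, offset 0.024.
AQI = 26 + 24/0.029·0.024 ≈ 45.86 ⇒ 46.
Lahore: 0.124 lies in 0.109–0.160, so I_lo=76, I_hi=100, C_lo=0.109, C_hi=0.160.
(100−76)/(0.160−0.109) × (0.124−0.109) + 76 = 24/0.051 × 0.015 + 76 ≈ 83.06 → 83.
AQIs: Beijing=63, Johannesburg=65, Los Angeles=46, Lahore=83. Johannesburg (65) − Beijing (63) = 2.

2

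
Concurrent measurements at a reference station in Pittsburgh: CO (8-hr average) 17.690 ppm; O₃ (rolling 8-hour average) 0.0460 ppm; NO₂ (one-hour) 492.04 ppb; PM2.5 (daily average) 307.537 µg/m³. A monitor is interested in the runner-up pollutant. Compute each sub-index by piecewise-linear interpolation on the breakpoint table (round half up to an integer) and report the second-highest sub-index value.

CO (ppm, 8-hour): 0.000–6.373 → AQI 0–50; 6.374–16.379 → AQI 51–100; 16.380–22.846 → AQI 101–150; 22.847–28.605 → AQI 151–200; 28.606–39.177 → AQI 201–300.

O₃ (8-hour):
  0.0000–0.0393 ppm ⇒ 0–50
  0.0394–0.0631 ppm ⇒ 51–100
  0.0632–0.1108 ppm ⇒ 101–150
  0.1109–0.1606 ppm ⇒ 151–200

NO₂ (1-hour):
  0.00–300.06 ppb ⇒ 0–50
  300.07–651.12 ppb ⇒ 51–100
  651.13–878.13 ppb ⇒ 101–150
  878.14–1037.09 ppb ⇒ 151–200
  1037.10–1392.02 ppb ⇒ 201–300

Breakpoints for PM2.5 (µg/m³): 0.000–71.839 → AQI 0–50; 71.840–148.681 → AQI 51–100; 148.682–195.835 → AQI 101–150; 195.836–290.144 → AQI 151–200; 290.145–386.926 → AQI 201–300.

CO 17.690: bracket 16.380–22.846 → index 101–150; slope 49/6.466, offset 1.310.
AQI = 101 + 49/6.466·1.310 ≈ 110.93 ⇒ 111.
O₃: 0.0460 ∈ [0.0394, 0.0631] ↔ index [51, 100].
51 + (0.0460−0.0394)·(100−51)/(0.0631−0.0394) = 51 + 0.0066·49/0.0237 ≈ 64.65, so AQI = 65.
NO₂: 492.04 ∈ [300.07, 651.12] ↔ index [51, 100].
51 + (492.04−300.07)·(100−51)/(651.12−300.07) = 51 + 191.97·49/351.05 ≈ 77.80, so AQI = 78.
PM2.5: 307.537 lies in 290.145–386.926, so I_lo=201, I_hi=300, C_lo=290.145, C_hi=386.926.
(300−201)/(386.926−290.145) × (307.537−290.145) + 201 = 99/96.781 × 17.392 + 201 ≈ 218.79 → 219.
Sub-indices: CO→111, O₃→65, NO₂→78, PM2.5→219. Ranked high→low: 219, 111, 78, 65. Second-highest sub-index = 111.

111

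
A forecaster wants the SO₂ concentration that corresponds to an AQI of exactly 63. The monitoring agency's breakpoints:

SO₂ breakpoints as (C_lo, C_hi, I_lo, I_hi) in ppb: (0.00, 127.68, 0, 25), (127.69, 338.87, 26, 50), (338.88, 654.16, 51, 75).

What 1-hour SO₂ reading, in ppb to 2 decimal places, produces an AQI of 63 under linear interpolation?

496.52

AQI 63 lies in the 51–75 band, which corresponds to 338.88–654.16 ppb.
C = 338.88 + (63−51)×(654.16−338.88)/(75−51) = 338.88 + 12×315.28/24 ≈ 496.5200 ppb → 496.52 ppb to 2 dp.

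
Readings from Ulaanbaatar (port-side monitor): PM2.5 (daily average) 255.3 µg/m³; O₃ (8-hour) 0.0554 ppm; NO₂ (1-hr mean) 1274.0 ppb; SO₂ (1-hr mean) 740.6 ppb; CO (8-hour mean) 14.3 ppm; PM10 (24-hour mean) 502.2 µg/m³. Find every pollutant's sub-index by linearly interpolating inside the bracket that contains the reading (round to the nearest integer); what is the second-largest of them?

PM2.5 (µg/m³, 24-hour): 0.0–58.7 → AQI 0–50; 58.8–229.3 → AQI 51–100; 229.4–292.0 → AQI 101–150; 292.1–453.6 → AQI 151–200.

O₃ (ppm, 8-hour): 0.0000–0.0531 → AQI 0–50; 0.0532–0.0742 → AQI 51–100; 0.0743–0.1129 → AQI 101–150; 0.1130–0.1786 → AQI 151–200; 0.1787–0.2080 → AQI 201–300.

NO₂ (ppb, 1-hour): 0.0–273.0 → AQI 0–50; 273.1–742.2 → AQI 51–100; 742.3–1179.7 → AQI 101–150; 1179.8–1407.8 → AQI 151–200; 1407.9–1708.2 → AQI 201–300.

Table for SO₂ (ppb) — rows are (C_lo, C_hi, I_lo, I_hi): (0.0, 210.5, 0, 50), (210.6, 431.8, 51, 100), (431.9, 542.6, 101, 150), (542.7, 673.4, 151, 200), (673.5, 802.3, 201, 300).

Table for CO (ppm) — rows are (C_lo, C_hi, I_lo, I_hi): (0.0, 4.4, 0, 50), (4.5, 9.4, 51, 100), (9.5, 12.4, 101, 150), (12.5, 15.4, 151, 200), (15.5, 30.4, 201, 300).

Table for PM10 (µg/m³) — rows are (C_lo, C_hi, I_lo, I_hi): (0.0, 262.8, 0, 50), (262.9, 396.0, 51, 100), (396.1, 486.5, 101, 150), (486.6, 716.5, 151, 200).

181

PM2.5: row 229.4–292.0 (AQI 101–150). (150−101)·(255.3−229.4)/(292.0−229.4) + 101 = 49·25.9/62.6 + 101 ≈ 121.27 → 121.
O₃ 0.0554: bracket 0.0532–0.0742 → index 51–100; slope 49/0.0210, offset 0.0022.
AQI = 51 + 49/0.0210·0.0022 ≈ 56.13 ⇒ 56.
NO₂: 1274.0 ∈ [1179.8, 1407.8] ↔ index [151, 200].
151 + (1274.0−1179.8)·(200−151)/(1407.8−1179.8) = 151 + 94.2·49/228.0 ≈ 171.24, so AQI = 171.
SO₂: 740.6 ∈ [673.5, 802.3] ↔ index [201, 300].
201 + (740.6−673.5)·(300−201)/(802.3−673.5) = 201 + 67.1·99/128.8 ≈ 252.58, so AQI = 253.
CO: 14.3 lies in 12.5–15.4, so I_lo=151, I_hi=200, C_lo=12.5, C_hi=15.4.
(200−151)/(15.4−12.5) × (14.3−12.5) + 151 = 49/2.9 × 1.8 + 151 ≈ 181.41 → 181.
PM10: row 486.6–716.5 (AQI 151–200). (200−151)·(502.2−486.6)/(716.5−486.6) + 151 = 49·15.6/229.9 + 151 ≈ 154.32 → 154.
Sub-indices: PM2.5→121, O₃→56, NO₂→171, SO₂→253, CO→181, PM10→154. Ranked high→low: 253, 181, 171, 154, 121, 56. Second-highest sub-index = 181.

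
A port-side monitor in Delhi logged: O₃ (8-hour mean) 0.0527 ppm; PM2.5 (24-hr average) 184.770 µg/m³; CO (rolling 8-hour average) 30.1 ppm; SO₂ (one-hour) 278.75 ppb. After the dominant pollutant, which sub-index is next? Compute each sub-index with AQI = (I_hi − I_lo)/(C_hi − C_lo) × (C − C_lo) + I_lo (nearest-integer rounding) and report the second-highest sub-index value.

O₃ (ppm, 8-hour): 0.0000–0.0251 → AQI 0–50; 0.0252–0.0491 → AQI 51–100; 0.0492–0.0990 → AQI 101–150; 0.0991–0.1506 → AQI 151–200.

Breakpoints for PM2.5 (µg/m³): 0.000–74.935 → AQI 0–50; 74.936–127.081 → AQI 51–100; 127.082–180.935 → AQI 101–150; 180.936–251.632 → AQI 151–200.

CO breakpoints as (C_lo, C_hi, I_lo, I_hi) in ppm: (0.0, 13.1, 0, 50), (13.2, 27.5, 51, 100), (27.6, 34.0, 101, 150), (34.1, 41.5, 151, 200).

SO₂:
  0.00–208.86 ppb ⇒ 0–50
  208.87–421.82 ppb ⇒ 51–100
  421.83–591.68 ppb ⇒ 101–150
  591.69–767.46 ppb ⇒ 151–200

120

O₃: row 0.0492–0.0990 (AQI 101–150). (150−101)·(0.0527−0.0492)/(0.0990−0.0492) + 101 = 49·0.0035/0.0498 + 101 ≈ 104.44 → 104.
PM2.5: 184.770 ∈ [180.936, 251.632] ↔ index [151, 200].
151 + (184.770−180.936)·(200−151)/(251.632−180.936) = 151 + 3.834·49/70.696 ≈ 153.66, so AQI = 154.
CO 30.1: bracket 27.6–34.0 → index 101–150; slope 49/6.4, offset 2.5.
AQI = 101 + 49/6.4·2.5 ≈ 120.14 ⇒ 120.
SO₂: 278.75 ∈ [208.87, 421.82] ↔ index [51, 100].
51 + (278.75−208.87)·(100−51)/(421.82−208.87) = 51 + 69.88·49/212.95 ≈ 67.08, so AQI = 67.
Sub-indices: O₃→104, PM2.5→154, CO→120, SO₂→67. Ranked high→low: 154, 120, 104, 67. Second-highest sub-index = 120.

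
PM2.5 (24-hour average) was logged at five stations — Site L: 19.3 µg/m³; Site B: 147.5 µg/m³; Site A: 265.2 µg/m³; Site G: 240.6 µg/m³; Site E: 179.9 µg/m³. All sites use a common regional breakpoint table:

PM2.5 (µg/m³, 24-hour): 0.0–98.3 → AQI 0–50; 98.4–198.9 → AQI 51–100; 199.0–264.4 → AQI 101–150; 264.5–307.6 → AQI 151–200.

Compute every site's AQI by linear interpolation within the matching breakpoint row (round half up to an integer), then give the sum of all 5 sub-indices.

Site L: 19.3 lies in 0.0–98.3, so I_lo=0, I_hi=50, C_lo=0.0, C_hi=98.3.
(50−0)/(98.3−0.0) × (19.3−0.0) + 0 = 50/98.3 × 19.3 + 0 ≈ 9.82 → 10.
Site B: row 98.4–198.9 (AQI 51–100). (100−51)·(147.5−98.4)/(198.9−98.4) + 51 = 49·49.1/100.5 + 51 ≈ 74.94 → 75.
Site A: 265.2 lies in 264.5–307.6, so I_lo=151, I_hi=200, C_lo=264.5, C_hi=307.6.
(200−151)/(307.6−264.5) × (265.2−264.5) + 151 = 49/43.1 × 0.7 + 151 ≈ 151.80 → 152.
Site G: 240.6 lies in 199.0–264.4, so I_lo=101, I_hi=150, C_lo=199.0, C_hi=264.4.
(150−101)/(264.4−199.0) × (240.6−199.0) + 101 = 49/65.4 × 41.6 + 101 ≈ 132.17 → 132.
Site E: row 98.4–198.9 (AQI 51–100). (100−51)·(179.9−98.4)/(198.9−98.4) + 51 = 49·81.5/100.5 + 51 ≈ 90.74 → 91.
AQIs: Site L=10, Site B=75, Site A=152, Site G=132, Site E=91. Sum = 10 + 75 + 152 + 132 + 91 = 460.

460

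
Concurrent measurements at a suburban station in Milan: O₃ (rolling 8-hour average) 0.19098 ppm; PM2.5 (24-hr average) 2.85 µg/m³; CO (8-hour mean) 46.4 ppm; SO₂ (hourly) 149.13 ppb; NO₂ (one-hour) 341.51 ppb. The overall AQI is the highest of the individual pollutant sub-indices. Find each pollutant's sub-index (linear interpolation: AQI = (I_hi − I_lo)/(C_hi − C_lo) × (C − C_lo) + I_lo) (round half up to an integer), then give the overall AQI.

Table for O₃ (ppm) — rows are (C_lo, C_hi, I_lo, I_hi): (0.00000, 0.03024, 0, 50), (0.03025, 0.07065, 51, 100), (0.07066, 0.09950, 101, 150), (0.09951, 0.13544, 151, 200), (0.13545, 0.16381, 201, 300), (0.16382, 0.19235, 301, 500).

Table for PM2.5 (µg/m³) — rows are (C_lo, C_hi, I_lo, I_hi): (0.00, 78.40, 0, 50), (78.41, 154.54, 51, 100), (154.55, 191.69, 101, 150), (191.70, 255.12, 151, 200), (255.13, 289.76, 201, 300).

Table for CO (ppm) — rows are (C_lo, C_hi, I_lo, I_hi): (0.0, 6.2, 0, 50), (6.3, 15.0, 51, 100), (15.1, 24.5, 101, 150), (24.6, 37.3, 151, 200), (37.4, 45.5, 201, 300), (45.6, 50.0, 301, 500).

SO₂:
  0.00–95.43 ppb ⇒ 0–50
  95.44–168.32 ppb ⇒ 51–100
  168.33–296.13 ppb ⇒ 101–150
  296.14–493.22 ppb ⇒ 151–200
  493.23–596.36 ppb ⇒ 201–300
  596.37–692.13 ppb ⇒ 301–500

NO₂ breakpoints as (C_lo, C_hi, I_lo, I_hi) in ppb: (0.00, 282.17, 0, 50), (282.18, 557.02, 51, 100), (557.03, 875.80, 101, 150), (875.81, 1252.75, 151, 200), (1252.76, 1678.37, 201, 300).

O₃: row 0.16382–0.19235 (AQI 301–500). (500−301)·(0.19098−0.16382)/(0.19235−0.16382) + 301 = 199·0.02716/0.02853 + 301 ≈ 490.44 → 490.
PM2.5: 2.85 lies in 0.00–78.40, so I_lo=0, I_hi=50, C_lo=0.00, C_hi=78.40.
(50−0)/(78.40−0.00) × (2.85−0.00) + 0 = 50/78.40 × 2.85 + 0 ≈ 1.82 → 2.
CO: 46.4 lies in 45.6–50.0, so I_lo=301, I_hi=500, C_lo=45.6, C_hi=50.0.
(500−301)/(50.0−45.6) × (46.4−45.6) + 301 = 199/4.4 × 0.8 + 301 ≈ 337.18 → 337.
SO₂: row 95.44–168.32 (AQI 51–100). (100−51)·(149.13−95.44)/(168.32−95.44) + 51 = 49·53.69/72.88 + 51 ≈ 87.10 → 87.
NO₂ 341.51: bracket 282.18–557.02 → index 51–100; slope 49/274.84, offset 59.33.
AQI = 51 + 49/274.84·59.33 ≈ 61.58 ⇒ 62.
Sub-indices: O₃→490, PM2.5→2, CO→337, SO₂→87, NO₂→62. Overall AQI = max = 490; dominant pollutant is O₃.

490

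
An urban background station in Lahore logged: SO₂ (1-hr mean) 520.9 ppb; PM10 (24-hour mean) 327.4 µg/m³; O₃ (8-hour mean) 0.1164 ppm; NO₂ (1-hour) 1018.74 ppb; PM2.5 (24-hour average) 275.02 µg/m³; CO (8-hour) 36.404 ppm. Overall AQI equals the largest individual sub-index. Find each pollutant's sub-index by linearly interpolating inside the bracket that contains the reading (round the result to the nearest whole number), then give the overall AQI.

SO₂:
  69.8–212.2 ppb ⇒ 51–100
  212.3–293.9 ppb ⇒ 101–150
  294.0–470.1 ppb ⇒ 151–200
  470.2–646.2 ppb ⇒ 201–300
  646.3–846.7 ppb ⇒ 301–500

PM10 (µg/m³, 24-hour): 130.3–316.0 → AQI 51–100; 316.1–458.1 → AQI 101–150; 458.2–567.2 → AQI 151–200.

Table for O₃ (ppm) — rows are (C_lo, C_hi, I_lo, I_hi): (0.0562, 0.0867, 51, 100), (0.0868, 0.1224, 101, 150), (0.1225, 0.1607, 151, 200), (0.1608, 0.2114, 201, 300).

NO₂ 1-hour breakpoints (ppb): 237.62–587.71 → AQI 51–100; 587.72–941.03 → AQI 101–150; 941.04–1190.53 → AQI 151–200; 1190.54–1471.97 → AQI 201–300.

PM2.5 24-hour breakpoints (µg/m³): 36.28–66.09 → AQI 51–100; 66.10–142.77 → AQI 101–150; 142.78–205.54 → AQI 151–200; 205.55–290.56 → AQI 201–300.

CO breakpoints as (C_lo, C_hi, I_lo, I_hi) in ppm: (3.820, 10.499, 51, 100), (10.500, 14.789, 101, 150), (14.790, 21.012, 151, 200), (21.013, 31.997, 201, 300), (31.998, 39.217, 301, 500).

422

SO₂: 520.9 lies in 470.2–646.2, so I_lo=201, I_hi=300, C_lo=470.2, C_hi=646.2.
(300−201)/(646.2−470.2) × (520.9−470.2) + 201 = 99/176.0 × 50.7 + 201 ≈ 229.52 → 230.
PM10 327.4: bracket 316.1–458.1 → index 101–150; slope 49/142.0, offset 11.3.
AQI = 101 + 49/142.0·11.3 ≈ 104.90 ⇒ 105.
O₃ 0.1164: bracket 0.0868–0.1224 → index 101–150; slope 49/0.0356, offset 0.0296.
AQI = 101 + 49/0.0356·0.0296 ≈ 141.74 ⇒ 142.
NO₂: 1018.74 ∈ [941.04, 1190.53] ↔ index [151, 200].
151 + (1018.74−941.04)·(200−151)/(1190.53−941.04) = 151 + 77.70·49/249.49 ≈ 166.26, so AQI = 166.
PM2.5 275.02: bracket 205.55–290.56 → index 201–300; slope 99/85.01, offset 69.47.
AQI = 201 + 99/85.01·69.47 ≈ 281.90 ⇒ 282.
CO: 36.404 lies in 31.998–39.217, so I_lo=301, I_hi=500, C_lo=31.998, C_hi=39.217.
(500−301)/(39.217−31.998) × (36.404−31.998) + 301 = 199/7.219 × 4.406 + 301 ≈ 422.46 → 422.
Sub-indices: SO₂→230, PM10→105, O₃→142, NO₂→166, PM2.5→282, CO→422. Overall AQI = max = 422; dominant pollutant is CO.
AQI 422: Hazardous.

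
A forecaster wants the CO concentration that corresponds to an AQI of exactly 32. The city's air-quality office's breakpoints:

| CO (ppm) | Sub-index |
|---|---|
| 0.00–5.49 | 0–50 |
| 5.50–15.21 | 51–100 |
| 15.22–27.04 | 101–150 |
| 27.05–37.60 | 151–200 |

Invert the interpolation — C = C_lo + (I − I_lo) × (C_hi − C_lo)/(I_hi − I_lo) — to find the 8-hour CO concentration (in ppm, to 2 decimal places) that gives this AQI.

3.51

AQI 32 lies in the 0–50 band, which corresponds to 0.00–5.49 ppm.
C = 0.00 + (32−0)×(5.49−0.00)/(50−0) = 0.00 + 32×5.49/50 ≈ 3.5136 ppm → 3.51 ppm to 2 dp.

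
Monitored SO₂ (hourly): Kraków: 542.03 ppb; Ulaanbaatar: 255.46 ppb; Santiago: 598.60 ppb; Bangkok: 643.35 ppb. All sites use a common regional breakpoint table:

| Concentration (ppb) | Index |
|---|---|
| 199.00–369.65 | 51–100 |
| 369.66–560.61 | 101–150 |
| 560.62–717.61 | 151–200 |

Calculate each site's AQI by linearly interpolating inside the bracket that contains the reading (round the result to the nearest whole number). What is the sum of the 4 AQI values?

552

Kraków: 542.03 lies in 369.66–560.61, so I_lo=101, I_hi=150, C_lo=369.66, C_hi=560.61.
(150−101)/(560.61−369.66) × (542.03−369.66) + 101 = 49/190.95 × 172.37 + 101 ≈ 145.23 → 145.
Ulaanbaatar: row 199.00–369.65 (AQI 51–100). (100−51)·(255.46−199.00)/(369.65−199.00) + 51 = 49·56.46/170.65 + 51 ≈ 67.21 → 67.
Santiago: 598.60 lies in 560.62–717.61, so I_lo=151, I_hi=200, C_lo=560.62, C_hi=717.61.
(200−151)/(717.61−560.62) × (598.60−560.62) + 151 = 49/156.99 × 37.98 + 151 ≈ 162.85 → 163.
Bangkok: 643.35 ∈ [560.62, 717.61] ↔ index [151, 200].
151 + (643.35−560.62)·(200−151)/(717.61−560.62) = 151 + 82.73·49/156.99 ≈ 176.82, so AQI = 177.
AQIs: Kraków=145, Ulaanbaatar=67, Santiago=163, Bangkok=177. Sum = 145 + 67 + 163 + 177 = 552.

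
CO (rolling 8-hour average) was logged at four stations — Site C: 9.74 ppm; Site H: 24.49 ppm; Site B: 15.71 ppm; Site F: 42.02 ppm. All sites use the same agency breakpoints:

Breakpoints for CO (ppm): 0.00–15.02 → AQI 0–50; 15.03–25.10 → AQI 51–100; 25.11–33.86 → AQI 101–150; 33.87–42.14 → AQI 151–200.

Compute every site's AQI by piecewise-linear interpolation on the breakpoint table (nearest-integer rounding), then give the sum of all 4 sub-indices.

382

Site C: 9.74 lies in 0.00–15.02, so I_lo=0, I_hi=50, C_lo=0.00, C_hi=15.02.
(50−0)/(15.02−0.00) × (9.74−0.00) + 0 = 50/15.02 × 9.74 + 0 ≈ 32.42 → 32.
Site H: 24.49 lies in 15.03–25.10, so I_lo=51, I_hi=100, C_lo=15.03, C_hi=25.10.
(100−51)/(25.10−15.03) × (24.49−15.03) + 51 = 49/10.07 × 9.46 + 51 ≈ 97.03 → 97.
Site B: 15.71 lies in 15.03–25.10, so I_lo=51, I_hi=100, C_lo=15.03, C_hi=25.10.
(100−51)/(25.10−15.03) × (15.71−15.03) + 51 = 49/10.07 × 0.68 + 51 ≈ 54.31 → 54.
Site F: 42.02 ∈ [33.87, 42.14] ↔ index [151, 200].
151 + (42.02−33.87)·(200−151)/(42.14−33.87) = 151 + 8.15·49/8.27 ≈ 199.29, so AQI = 199.
AQIs: Site C=32, Site H=97, Site B=54, Site F=199. Sum = 32 + 97 + 54 + 199 = 382.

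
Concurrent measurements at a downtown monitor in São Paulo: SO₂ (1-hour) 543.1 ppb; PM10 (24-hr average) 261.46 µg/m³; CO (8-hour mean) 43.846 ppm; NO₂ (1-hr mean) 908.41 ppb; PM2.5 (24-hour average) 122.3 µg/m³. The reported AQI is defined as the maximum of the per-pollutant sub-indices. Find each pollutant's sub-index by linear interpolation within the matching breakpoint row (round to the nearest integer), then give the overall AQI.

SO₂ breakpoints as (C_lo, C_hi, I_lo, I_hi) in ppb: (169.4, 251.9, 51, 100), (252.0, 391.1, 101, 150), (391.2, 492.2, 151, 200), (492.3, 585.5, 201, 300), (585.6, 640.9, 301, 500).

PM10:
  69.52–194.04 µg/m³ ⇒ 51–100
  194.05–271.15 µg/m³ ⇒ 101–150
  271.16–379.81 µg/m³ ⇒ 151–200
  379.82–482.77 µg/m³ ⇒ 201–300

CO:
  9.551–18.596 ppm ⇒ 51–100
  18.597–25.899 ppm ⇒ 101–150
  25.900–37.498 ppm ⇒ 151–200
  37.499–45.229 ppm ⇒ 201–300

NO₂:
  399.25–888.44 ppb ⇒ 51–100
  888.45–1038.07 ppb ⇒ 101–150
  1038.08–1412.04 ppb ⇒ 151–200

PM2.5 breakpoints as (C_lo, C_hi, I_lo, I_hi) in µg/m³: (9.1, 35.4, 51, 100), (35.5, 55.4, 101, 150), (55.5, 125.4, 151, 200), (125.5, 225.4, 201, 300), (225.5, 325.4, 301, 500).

282

SO₂: 543.1 lies in 492.3–585.5, so I_lo=201, I_hi=300, C_lo=492.3, C_hi=585.5.
(300−201)/(585.5−492.3) × (543.1−492.3) + 201 = 99/93.2 × 50.8 + 201 ≈ 254.96 → 255.
PM10 261.46: bracket 194.05–271.15 → index 101–150; slope 49/77.10, offset 67.41.
AQI = 101 + 49/77.10·67.41 ≈ 143.84 ⇒ 144.
CO: 43.846 lies in 37.499–45.229, so I_lo=201, I_hi=300, C_lo=37.499, C_hi=45.229.
(300−201)/(45.229−37.499) × (43.846−37.499) + 201 = 99/7.730 × 6.347 + 201 ≈ 282.29 → 282.
NO₂ 908.41: bracket 888.45–1038.07 → index 101–150; slope 49/149.62, offset 19.96.
AQI = 101 + 49/149.62·19.96 ≈ 107.54 ⇒ 108.
PM2.5 122.3: bracket 55.5–125.4 → index 151–200; slope 49/69.9, offset 66.8.
AQI = 151 + 49/69.9·66.8 ≈ 197.83 ⇒ 198.
Sub-indices: SO₂→255, PM10→144, CO→282, NO₂→108, PM2.5→198. Overall AQI = max = 282; dominant pollutant is CO.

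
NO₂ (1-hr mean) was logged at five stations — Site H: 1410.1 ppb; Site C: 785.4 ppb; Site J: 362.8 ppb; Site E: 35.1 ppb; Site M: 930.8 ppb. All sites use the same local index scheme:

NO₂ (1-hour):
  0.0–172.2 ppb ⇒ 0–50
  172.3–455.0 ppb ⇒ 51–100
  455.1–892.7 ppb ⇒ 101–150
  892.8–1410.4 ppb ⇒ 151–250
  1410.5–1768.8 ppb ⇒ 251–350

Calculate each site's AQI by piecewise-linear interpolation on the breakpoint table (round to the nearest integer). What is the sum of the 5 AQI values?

640

Site H: 1410.1 ∈ [892.8, 1410.4] ↔ index [151, 250].
151 + (1410.1−892.8)·(250−151)/(1410.4−892.8) = 151 + 517.3·99/517.6 ≈ 249.94, so AQI = 250.
Site C: 785.4 ∈ [455.1, 892.7] ↔ index [101, 150].
101 + (785.4−455.1)·(150−101)/(892.7−455.1) = 101 + 330.3·49/437.6 ≈ 137.99, so AQI = 138.
Site J: row 172.3–455.0 (AQI 51–100). (100−51)·(362.8−172.3)/(455.0−172.3) + 51 = 49·190.5/282.7 + 51 ≈ 84.02 → 84.
Site E: 35.1 lies in 0.0–172.2, so I_lo=0, I_hi=50, C_lo=0.0, C_hi=172.2.
(50−0)/(172.2−0.0) × (35.1−0.0) + 0 = 50/172.2 × 35.1 + 0 ≈ 10.19 → 10.
Site M: 930.8 ∈ [892.8, 1410.4] ↔ index [151, 250].
151 + (930.8−892.8)·(250−151)/(1410.4−892.8) = 151 + 38.0·99/517.6 ≈ 158.27, so AQI = 158.
AQIs: Site H=250, Site C=138, Site J=84, Site E=10, Site M=158. Sum = 250 + 138 + 84 + 10 + 158 = 640.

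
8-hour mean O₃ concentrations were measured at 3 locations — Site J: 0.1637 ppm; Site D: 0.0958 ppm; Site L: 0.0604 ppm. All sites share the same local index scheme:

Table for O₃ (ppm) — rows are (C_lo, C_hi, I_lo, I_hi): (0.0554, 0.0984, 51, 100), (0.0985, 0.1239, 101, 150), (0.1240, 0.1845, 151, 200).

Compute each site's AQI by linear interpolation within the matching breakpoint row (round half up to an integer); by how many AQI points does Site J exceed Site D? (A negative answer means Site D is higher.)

86

Site J 0.1637: bracket 0.1240–0.1845 → index 151–200; slope 49/0.0605, offset 0.0397.
AQI = 151 + 49/0.0605·0.0397 ≈ 183.15 ⇒ 183.
Site D 0.0958: bracket 0.0554–0.0984 → index 51–100; slope 49/0.0430, offset 0.0404.
AQI = 51 + 49/0.0430·0.0404 ≈ 97.04 ⇒ 97.
Site L: 0.0604 lies in 0.0554–0.0984, so I_lo=51, I_hi=100, C_lo=0.0554, C_hi=0.0984.
(100−51)/(0.0984−0.0554) × (0.0604−0.0554) + 51 = 49/0.0430 × 0.0050 + 51 ≈ 56.70 → 57.
AQIs: Site J=183, Site D=97, Site L=57. Site J (183) − Site D (97) = 86.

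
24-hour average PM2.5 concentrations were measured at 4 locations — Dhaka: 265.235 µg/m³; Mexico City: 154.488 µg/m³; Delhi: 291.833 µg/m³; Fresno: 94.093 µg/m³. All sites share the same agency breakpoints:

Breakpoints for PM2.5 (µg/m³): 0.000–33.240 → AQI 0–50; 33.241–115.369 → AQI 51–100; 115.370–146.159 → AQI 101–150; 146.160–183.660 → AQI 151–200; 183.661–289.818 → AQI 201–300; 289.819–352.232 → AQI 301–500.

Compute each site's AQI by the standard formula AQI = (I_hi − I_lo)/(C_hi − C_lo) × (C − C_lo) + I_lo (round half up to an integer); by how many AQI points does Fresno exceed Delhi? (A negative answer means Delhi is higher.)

Dhaka: 265.235 lies in 183.661–289.818, so I_lo=201, I_hi=300, C_lo=183.661, C_hi=289.818.
(300−201)/(289.818−183.661) × (265.235−183.661) + 201 = 99/106.157 × 81.574 + 201 ≈ 277.07 → 277.
Mexico City: 154.488 lies in 146.160–183.660, so I_lo=151, I_hi=200, C_lo=146.160, C_hi=183.660.
(200−151)/(183.660−146.160) × (154.488−146.160) + 151 = 49/37.500 × 8.328 + 151 ≈ 161.88 → 162.
Delhi: row 289.819–352.232 (AQI 301–500). (500−301)·(291.833−289.819)/(352.232−289.819) + 301 = 199·2.014/62.413 + 301 ≈ 307.42 → 307.
Fresno 94.093: bracket 33.241–115.369 → index 51–100; slope 49/82.128, offset 60.852.
AQI = 51 + 49/82.128·60.852 ≈ 87.31 ⇒ 87.
AQIs: Dhaka=277, Mexico City=162, Delhi=307, Fresno=87. Fresno (87) − Delhi (307) = -220.

-220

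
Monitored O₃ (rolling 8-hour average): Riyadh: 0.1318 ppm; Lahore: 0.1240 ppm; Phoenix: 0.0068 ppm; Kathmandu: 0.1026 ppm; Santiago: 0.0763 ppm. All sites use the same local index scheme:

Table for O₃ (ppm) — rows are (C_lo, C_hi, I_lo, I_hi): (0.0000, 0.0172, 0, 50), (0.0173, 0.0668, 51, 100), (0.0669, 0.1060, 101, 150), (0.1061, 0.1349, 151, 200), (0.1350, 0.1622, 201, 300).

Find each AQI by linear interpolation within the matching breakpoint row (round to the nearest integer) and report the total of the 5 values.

655

Riyadh: 0.1318 lies in 0.1061–0.1349, so I_lo=151, I_hi=200, C_lo=0.1061, C_hi=0.1349.
(200−151)/(0.1349−0.1061) × (0.1318−0.1061) + 151 = 49/0.0288 × 0.0257 + 151 ≈ 194.73 → 195.
Lahore: 0.1240 lies in 0.1061–0.1349, so I_lo=151, I_hi=200, C_lo=0.1061, C_hi=0.1349.
(200−151)/(0.1349−0.1061) × (0.1240−0.1061) + 151 = 49/0.0288 × 0.0179 + 151 ≈ 181.45 → 181.
Phoenix: 0.0068 ∈ [0.0000, 0.0172] ↔ index [0, 50].
0 + (0.0068−0.0000)·(50−0)/(0.0172−0.0000) = 0 + 0.0068·50/0.0172 ≈ 19.77, so AQI = 20.
Kathmandu: row 0.0669–0.1060 (AQI 101–150). (150−101)·(0.1026−0.0669)/(0.1060−0.0669) + 101 = 49·0.0357/0.0391 + 101 ≈ 145.74 → 146.
Santiago: 0.0763 lies in 0.0669–0.1060, so I_lo=101, I_hi=150, C_lo=0.0669, C_hi=0.1060.
(150−101)/(0.1060−0.0669) × (0.0763−0.0669) + 101 = 49/0.0391 × 0.0094 + 101 ≈ 112.78 → 113.
AQIs: Riyadh=195, Lahore=181, Phoenix=20, Kathmandu=146, Santiago=113. Sum = 195 + 181 + 20 + 146 + 113 = 655.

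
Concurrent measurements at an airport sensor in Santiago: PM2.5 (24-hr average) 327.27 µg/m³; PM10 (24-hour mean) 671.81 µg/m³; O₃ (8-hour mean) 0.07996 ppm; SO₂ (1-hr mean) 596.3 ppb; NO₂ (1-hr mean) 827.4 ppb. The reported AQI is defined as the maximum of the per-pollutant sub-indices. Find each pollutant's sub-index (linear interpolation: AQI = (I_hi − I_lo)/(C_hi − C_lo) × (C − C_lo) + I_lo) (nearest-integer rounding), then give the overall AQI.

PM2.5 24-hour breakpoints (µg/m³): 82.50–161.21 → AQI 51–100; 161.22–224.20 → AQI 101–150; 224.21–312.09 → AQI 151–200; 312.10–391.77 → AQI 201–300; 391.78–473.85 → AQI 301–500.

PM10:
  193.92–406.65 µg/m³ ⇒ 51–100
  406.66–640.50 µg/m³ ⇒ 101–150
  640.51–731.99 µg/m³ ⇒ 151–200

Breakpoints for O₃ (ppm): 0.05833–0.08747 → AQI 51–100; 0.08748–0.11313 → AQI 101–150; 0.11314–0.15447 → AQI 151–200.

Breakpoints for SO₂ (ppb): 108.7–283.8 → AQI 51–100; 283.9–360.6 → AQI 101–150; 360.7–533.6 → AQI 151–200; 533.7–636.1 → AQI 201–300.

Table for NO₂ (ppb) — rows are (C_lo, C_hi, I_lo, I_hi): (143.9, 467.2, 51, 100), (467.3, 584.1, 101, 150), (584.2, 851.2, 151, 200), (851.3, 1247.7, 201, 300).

PM2.5: 327.27 ∈ [312.10, 391.77] ↔ index [201, 300].
201 + (327.27−312.10)·(300−201)/(391.77−312.10) = 201 + 15.17·99/79.67 ≈ 219.85, so AQI = 220.
PM10: 671.81 ∈ [640.51, 731.99] ↔ index [151, 200].
151 + (671.81−640.51)·(200−151)/(731.99−640.51) = 151 + 31.30·49/91.48 ≈ 167.77, so AQI = 168.
O₃: 0.07996 lies in 0.05833–0.08747, so I_lo=51, I_hi=100, C_lo=0.05833, C_hi=0.08747.
(100−51)/(0.08747−0.05833) × (0.07996−0.05833) + 51 = 49/0.02914 × 0.02163 + 51 ≈ 87.37 → 87.
SO₂: row 533.7–636.1 (AQI 201–300). (300−201)·(596.3−533.7)/(636.1−533.7) + 201 = 99·62.6/102.4 + 201 ≈ 261.52 → 262.
NO₂: row 584.2–851.2 (AQI 151–200). (200−151)·(827.4−584.2)/(851.2−584.2) + 151 = 49·243.2/267.0 + 151 ≈ 195.63 → 196.
Sub-indices: PM2.5→220, PM10→168, O₃→87, SO₂→262, NO₂→196. Overall AQI = max = 262; dominant pollutant is SO₂.
AQI 262: Very Unhealthy.

262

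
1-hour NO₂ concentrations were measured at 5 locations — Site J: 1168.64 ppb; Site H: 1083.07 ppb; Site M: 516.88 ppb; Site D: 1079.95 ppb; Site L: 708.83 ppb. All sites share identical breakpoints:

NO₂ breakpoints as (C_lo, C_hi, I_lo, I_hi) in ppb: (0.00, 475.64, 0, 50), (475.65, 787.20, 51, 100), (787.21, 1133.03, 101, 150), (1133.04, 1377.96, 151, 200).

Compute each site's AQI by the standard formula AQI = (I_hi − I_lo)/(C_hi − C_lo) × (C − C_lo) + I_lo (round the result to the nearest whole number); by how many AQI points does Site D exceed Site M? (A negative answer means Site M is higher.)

85

Site J: 1168.64 lies in 1133.04–1377.96, so I_lo=151, I_hi=200, C_lo=1133.04, C_hi=1377.96.
(200−151)/(1377.96−1133.04) × (1168.64−1133.04) + 151 = 49/244.92 × 35.60 + 151 ≈ 158.12 → 158.
Site H: 1083.07 lies in 787.21–1133.03, so I_lo=101, I_hi=150, C_lo=787.21, C_hi=1133.03.
(150−101)/(1133.03−787.21) × (1083.07−787.21) + 101 = 49/345.82 × 295.86 + 101 ≈ 142.92 → 143.
Site M: 516.88 lies in 475.65–787.20, so I_lo=51, I_hi=100, C_lo=475.65, C_hi=787.20.
(100−51)/(787.20−475.65) × (516.88−475.65) + 51 = 49/311.55 × 41.23 + 51 ≈ 57.48 → 57.
Site D: 1079.95 lies in 787.21–1133.03, so I_lo=101, I_hi=150, C_lo=787.21, C_hi=1133.03.
(150−101)/(1133.03−787.21) × (1079.95−787.21) + 101 = 49/345.82 × 292.74 + 101 ≈ 142.48 → 142.
Site L: 708.83 lies in 475.65–787.20, so I_lo=51, I_hi=100, C_lo=475.65, C_hi=787.20.
(100−51)/(787.20−475.65) × (708.83−475.65) + 51 = 49/311.55 × 233.18 + 51 ≈ 87.67 → 88.
AQIs: Site J=158, Site H=143, Site M=57, Site D=142, Site L=88. Site D (142) − Site M (57) = 85.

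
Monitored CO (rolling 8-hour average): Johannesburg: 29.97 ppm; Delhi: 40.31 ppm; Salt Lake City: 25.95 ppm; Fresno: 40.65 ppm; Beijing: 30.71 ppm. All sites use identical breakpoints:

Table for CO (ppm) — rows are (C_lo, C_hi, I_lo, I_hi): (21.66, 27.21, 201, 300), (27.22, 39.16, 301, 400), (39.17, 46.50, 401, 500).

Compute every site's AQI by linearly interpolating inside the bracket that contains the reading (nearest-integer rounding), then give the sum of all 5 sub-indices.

Johannesburg: row 27.22–39.16 (AQI 301–400). (400−301)·(29.97−27.22)/(39.16−27.22) + 301 = 99·2.75/11.94 + 301 ≈ 323.80 → 324.
Delhi: 40.31 lies in 39.17–46.50, so I_lo=401, I_hi=500, C_lo=39.17, C_hi=46.50.
(500−401)/(46.50−39.17) × (40.31−39.17) + 401 = 99/7.33 × 1.14 + 401 ≈ 416.40 → 416.
Salt Lake City: row 21.66–27.21 (AQI 201–300). (300−201)·(25.95−21.66)/(27.21−21.66) + 201 = 99·4.29/5.55 + 201 ≈ 277.52 → 278.
Fresno 40.65: bracket 39.17–46.50 → index 401–500; slope 99/7.33, offset 1.48.
AQI = 401 + 99/7.33·1.48 ≈ 420.99 ⇒ 421.
Beijing 30.71: bracket 27.22–39.16 → index 301–400; slope 99/11.94, offset 3.49.
AQI = 301 + 99/11.94·3.49 ≈ 329.94 ⇒ 330.
AQIs: Johannesburg=324, Delhi=416, Salt Lake City=278, Fresno=421, Beijing=330. Sum = 324 + 416 + 278 + 421 + 330 = 1769.

1769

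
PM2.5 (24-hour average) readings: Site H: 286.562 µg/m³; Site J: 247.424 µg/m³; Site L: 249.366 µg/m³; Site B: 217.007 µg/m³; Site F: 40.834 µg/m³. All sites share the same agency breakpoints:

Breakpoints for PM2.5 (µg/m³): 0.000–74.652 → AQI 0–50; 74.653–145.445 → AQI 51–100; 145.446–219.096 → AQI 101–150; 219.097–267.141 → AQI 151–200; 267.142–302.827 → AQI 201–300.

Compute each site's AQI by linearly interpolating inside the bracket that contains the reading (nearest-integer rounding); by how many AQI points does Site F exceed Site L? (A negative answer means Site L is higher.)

Site H: 286.562 lies in 267.142–302.827, so I_lo=201, I_hi=300, C_lo=267.142, C_hi=302.827.
(300−201)/(302.827−267.142) × (286.562−267.142) + 201 = 99/35.685 × 19.420 + 201 ≈ 254.88 → 255.
Site J: 247.424 ∈ [219.097, 267.141] ↔ index [151, 200].
151 + (247.424−219.097)·(200−151)/(267.141−219.097) = 151 + 28.327·49/48.044 ≈ 179.89, so AQI = 180.
Site L: row 219.097–267.141 (AQI 151–200). (200−151)·(249.366−219.097)/(267.141−219.097) + 151 = 49·30.269/48.044 + 151 ≈ 181.87 → 182.
Site B: 217.007 ∈ [145.446, 219.096] ↔ index [101, 150].
101 + (217.007−145.446)·(150−101)/(219.096−145.446) = 101 + 71.561·49/73.650 ≈ 148.61, so AQI = 149.
Site F 40.834: bracket 0.000–74.652 → index 0–50; slope 50/74.652, offset 40.834.
AQI = 0 + 50/74.652·40.834 ≈ 27.35 ⇒ 27.
AQIs: Site H=255, Site J=180, Site L=182, Site B=149, Site F=27. Site F (27) − Site L (182) = -155.

-155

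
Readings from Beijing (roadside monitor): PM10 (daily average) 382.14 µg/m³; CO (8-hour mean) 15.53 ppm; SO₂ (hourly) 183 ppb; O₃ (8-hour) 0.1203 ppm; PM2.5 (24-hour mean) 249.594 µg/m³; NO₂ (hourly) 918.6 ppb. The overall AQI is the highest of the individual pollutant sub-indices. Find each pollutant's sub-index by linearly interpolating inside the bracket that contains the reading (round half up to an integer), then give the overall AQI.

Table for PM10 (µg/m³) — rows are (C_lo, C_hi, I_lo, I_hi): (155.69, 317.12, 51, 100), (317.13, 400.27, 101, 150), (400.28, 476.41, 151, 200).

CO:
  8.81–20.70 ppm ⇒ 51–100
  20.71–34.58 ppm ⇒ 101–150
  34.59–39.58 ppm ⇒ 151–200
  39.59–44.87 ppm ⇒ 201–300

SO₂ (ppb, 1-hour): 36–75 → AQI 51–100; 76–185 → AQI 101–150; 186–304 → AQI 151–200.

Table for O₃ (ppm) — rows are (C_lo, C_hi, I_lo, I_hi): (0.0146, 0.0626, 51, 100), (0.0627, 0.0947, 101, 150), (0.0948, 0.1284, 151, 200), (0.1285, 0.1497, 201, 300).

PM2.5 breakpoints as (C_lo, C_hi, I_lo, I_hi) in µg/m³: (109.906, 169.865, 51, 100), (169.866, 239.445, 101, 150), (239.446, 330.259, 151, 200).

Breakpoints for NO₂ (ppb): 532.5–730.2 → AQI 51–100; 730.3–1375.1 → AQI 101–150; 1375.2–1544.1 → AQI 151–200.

188

PM10 382.14: bracket 317.13–400.27 → index 101–150; slope 49/83.14, offset 65.01.
AQI = 101 + 49/83.14·65.01 ≈ 139.31 ⇒ 139.
CO: 15.53 lies in 8.81–20.70, so I_lo=51, I_hi=100, C_lo=8.81, C_hi=20.70.
(100−51)/(20.70−8.81) × (15.53−8.81) + 51 = 49/11.89 × 6.72 + 51 ≈ 78.69 → 79.
SO₂: 183 ∈ [76, 185] ↔ index [101, 150].
101 + (183−76)·(150−101)/(185−76) = 101 + 107·49/109 ≈ 149.10, so AQI = 149.
O₃: row 0.0948–0.1284 (AQI 151–200). (200−151)·(0.1203−0.0948)/(0.1284−0.0948) + 151 = 49·0.0255/0.0336 + 151 ≈ 188.19 → 188.
PM2.5 249.594: bracket 239.446–330.259 → index 151–200; slope 49/90.813, offset 10.148.
AQI = 151 + 49/90.813·10.148 ≈ 156.48 ⇒ 156.
NO₂: 918.6 ∈ [730.3, 1375.1] ↔ index [101, 150].
101 + (918.6−730.3)·(150−101)/(1375.1−730.3) = 101 + 188.3·49/644.8 ≈ 115.31, so AQI = 115.
Sub-indices: PM10→139, CO→79, SO₂→149, O₃→188, PM2.5→156, NO₂→115. Overall AQI = max = 188; dominant pollutant is O₃.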